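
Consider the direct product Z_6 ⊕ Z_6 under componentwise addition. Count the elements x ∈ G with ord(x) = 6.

24

An element (a,b) has order lcm(ord(a), ord(b)); count pairs with lcm equal to 6.
Enumerating gives 24 such elements.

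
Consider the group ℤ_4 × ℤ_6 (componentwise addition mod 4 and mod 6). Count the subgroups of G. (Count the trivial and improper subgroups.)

16

|G| = 24, so by Lagrange every subgroup order divides 24. Divisors: 1, 2, 3, 4, 6, 8, 12, 24.
Subgroups by order — order 1: 1; order 2: 3; order 3: 1; order 4: 3; order 6: 3; order 8: 1; order 12: 3; order 24: 1.
Total: 1 + 3 + 1 + 3 + 3 + 1 + 3 + 1 = 16.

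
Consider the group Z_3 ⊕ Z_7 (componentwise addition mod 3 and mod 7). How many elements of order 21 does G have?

12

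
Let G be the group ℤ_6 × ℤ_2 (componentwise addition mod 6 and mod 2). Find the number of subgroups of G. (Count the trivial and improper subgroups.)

10

|G| = 12, so by Lagrange every subgroup order divides 12. Divisors: 1, 2, 3, 4, 6, 12.
Subgroups by order — order 1: 1; order 2: 3; order 3: 1; order 4: 1; order 6: 3; order 12: 1.
Total: 1 + 3 + 1 + 1 + 3 + 1 = 10.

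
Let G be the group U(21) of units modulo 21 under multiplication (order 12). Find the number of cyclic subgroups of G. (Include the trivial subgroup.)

Each element a generates a cyclic subgroup ⟨a⟩; distinct elements may generate the same one (a cyclic group of order d has φ(d) generators).
Cyclic subgroups by order — order 1: 1; order 2: 3; order 3: 1; order 6: 3.
Total: 8.

8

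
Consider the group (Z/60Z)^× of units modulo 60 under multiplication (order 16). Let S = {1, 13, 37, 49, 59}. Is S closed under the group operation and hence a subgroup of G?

|S| = 5 does not divide |G| = 16, so by Lagrange S is not a subgroup.

No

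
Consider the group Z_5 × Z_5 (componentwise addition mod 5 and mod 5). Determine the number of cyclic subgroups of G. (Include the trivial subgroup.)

7

Group the elements of G by the cyclic subgroup they generate; each cyclic subgroup of order d accounts for φ(d) elements.
Cyclic subgroups by order — order 1: 1; order 5: 6.
Total: 7.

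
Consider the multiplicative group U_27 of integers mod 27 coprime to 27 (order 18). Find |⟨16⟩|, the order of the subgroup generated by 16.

Compute successive powers of 16 mod 27: 16, 13, 19, 7, 4, 10, 25, 22, …; 16^9 ≡ 1 (mod 27).
So |⟨16⟩| = 9.

9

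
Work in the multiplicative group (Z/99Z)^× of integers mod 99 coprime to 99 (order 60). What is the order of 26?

Compute successive powers of 26 mod 99: 26, 82, 53, 91, 89, 37, 71, 64, …; 26^10 ≡ 1 (mod 99).
So |⟨26⟩| = 10.

10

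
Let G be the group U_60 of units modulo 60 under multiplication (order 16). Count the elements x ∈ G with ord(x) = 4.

8

The elements of order 4 are: 7, 13, 17, 23, 37, 43, 47, 53.
That's 8.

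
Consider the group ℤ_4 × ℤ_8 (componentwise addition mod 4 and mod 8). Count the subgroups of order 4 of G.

|G| = 32 and 4 | 32, so subgroups of order 4 are possible by Lagrange.
The subgroups of order 4 are: {(0,0), (0,2), (0,4), (0,6)}; {(0,0), (0,4), (2,0), (2,4)}; {(0,0), (0,4), (2,2), (2,6)}; {(0,0), (1,0), (2,0), (3,0)}; … (7 in all).
So G has 7 subgroups of order 4.

7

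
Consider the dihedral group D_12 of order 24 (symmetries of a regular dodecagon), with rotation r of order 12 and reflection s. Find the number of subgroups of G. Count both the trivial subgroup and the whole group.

34

|G| = 24, so by Lagrange every subgroup order divides 24. Divisors: 1, 2, 3, 4, 6, 8, 12, 24.
Subgroups by order — order 1: 1; order 2: 13; order 3: 1; order 4: 7; order 6: 5; order 8: 3; order 12: 3; order 24: 1.
Total: 1 + 13 + 1 + 7 + 5 + 3 + 3 + 1 = 34.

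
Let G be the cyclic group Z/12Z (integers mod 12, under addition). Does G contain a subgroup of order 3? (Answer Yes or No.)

3 | 12. A subgroup of order 3 is {0, 4, 8}.

Yes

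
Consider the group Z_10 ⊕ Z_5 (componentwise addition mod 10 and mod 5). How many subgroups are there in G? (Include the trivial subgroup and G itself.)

16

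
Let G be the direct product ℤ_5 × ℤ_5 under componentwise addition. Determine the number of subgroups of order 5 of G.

|G| = 25 and 5 | 25, so subgroups of order 5 are possible by Lagrange.
The subgroups of order 5 are: {(0,0), (0,1), (0,2), (0,3), (0,4)}; {(0,0), (1,0), (2,0), (3,0), (4,0)}; {(0,0), (1,1), (2,2), (3,3), (4,4)}; {(0,0), (1,2), (2,4), (3,1), (4,3)}; … (6 in all).
So G has 6 subgroups of order 5.

6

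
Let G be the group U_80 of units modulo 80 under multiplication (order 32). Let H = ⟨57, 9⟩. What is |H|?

8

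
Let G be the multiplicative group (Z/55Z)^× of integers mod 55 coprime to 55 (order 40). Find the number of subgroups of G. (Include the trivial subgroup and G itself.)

16

|G| = 40, so by Lagrange every subgroup order divides 40. Divisors: 1, 2, 4, 5, 8, 10, 20, 40.
Subgroups by order — order 1: 1; order 2: 3; order 4: 3; order 5: 1; order 8: 1; order 10: 3; order 20: 3; order 40: 1.
Total: 1 + 3 + 3 + 1 + 1 + 3 + 3 + 1 = 16.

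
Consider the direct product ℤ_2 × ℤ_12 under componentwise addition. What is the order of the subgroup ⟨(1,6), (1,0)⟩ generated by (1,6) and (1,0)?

4

|⟨(1,6)⟩| = 2 and |⟨(1,0)⟩| = 2, so |H| is a multiple of lcm(2, 2) = 2 and divides |G| = 24.
Closing under the operation: H = {(0,0), (0,6), (1,0), (1,6)}, so |H| = 4.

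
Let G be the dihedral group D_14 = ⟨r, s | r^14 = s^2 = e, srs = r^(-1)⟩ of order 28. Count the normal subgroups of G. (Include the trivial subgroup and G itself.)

7

G has 28 subgroups. Checking conjugation-invariance by order — order 1: 1/1 normal; order 2: 1/15 normal; order 4: 0/7 normal; order 7: 1/1 normal; order 14: 3/3 normal; order 28: 1/1 normal.
Total normal subgroups: 7.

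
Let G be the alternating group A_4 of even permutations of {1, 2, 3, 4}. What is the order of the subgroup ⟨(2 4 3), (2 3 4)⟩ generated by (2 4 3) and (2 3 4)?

|⟨(2 4 3)⟩| = 3 and |⟨(2 3 4)⟩| = 3, so |H| is a multiple of lcm(3, 3) = 3 and divides |G| = 12.
Closing under the operation: H = {e, (2 3 4), (2 4 3)}, so |H| = 3.

3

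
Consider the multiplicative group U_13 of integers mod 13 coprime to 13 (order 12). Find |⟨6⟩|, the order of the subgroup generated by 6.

12

Compute successive powers of 6 mod 13: 6, 10, 8, 9, 2, 12, 7, 3, …; 6^12 ≡ 1 (mod 13).
So |⟨6⟩| = 12.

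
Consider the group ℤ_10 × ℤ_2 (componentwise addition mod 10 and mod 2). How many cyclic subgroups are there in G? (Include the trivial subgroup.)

8

A cyclic subgroup of order d is generated by each of its φ(d) elements of order d, so the cyclic subgroups of order d number (#elements of order d)/φ(d).
Cyclic subgroups by order — order 1: 1; order 2: 3; order 5: 1; order 10: 3.
Total: 8.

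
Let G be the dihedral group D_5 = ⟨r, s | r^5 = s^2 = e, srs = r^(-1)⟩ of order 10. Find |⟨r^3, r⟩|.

5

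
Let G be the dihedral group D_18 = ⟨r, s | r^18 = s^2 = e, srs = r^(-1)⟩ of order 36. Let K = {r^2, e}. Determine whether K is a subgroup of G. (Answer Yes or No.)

No

r^2 ∈ K but its inverse r^16 ∉ K, so K is not a subgroup.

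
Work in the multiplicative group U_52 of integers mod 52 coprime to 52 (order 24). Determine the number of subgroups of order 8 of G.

|G| = 24 and 8 | 24, so subgroups of order 8 are possible by Lagrange.
The subgroups of order 8 are: {1, 5, 21, 25, 27, 31, 47, 51}.
So G has 1 subgroup of order 8.

1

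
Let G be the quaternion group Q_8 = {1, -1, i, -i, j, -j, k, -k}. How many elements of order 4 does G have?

6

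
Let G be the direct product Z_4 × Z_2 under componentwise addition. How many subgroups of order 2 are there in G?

|G| = 8 and 2 | 8, so subgroups of order 2 are possible by Lagrange.
The subgroups of order 2 are: {(0,0), (0,1)}; {(0,0), (2,0)}; {(0,0), (2,1)}.
So G has 3 subgroups of order 2.

3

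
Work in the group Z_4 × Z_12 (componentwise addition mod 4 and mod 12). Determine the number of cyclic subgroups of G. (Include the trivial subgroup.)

20

A cyclic subgroup of order d is generated by each of its φ(d) elements of order d, so the cyclic subgroups of order d number (#elements of order d)/φ(d).
Cyclic subgroups by order — order 1: 1; order 2: 3; order 3: 1; order 4: 6; order 6: 3; order 12: 6.
Total: 20.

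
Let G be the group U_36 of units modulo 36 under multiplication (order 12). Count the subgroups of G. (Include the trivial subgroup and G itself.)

10

|G| = 12, so by Lagrange every subgroup order divides 12. Divisors: 1, 2, 3, 4, 6, 12.
Subgroups by order — order 1: 1; order 2: 3; order 3: 1; order 4: 1; order 6: 3; order 12: 1.
Total: 1 + 3 + 1 + 1 + 3 + 1 = 10.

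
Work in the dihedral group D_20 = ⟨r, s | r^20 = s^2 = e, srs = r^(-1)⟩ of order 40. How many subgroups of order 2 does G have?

21

|G| = 40 and 2 | 40, so subgroups of order 2 are possible by Lagrange.
The subgroups of order 2 are: {e, r^10}; {e, r^10s}; {e, r^11s}; {e, r^12s}; … (21 in all).
So G has 21 subgroups of order 2.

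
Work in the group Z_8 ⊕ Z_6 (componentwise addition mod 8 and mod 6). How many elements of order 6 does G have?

6

An element (a,b) has order lcm(ord(a), ord(b)); count pairs with lcm equal to 6.
Enumerating gives 6 such elements.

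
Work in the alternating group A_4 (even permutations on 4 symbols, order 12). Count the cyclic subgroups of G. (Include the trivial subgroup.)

Group the elements of G by the cyclic subgroup they generate; each cyclic subgroup of order d accounts for φ(d) elements.
Cyclic subgroups by order — order 1: 1; order 2: 3; order 3: 4.
Total: 8.

8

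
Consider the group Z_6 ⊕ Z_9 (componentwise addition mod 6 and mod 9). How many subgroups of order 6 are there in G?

4

|G| = 54 and 6 | 54, so subgroups of order 6 are possible by Lagrange.
The subgroups of order 6 are: {(0,0), (0,3), (0,6), (3,0), (3,3), (3,6)}; {(0,0), (1,0), (2,0), (3,0), (4,0), (5,0)}; {(0,0), (1,3), (2,6), (3,0), (4,3), (5,6)}; {(0,0), (1,6), (2,3), (3,0), (4,6), (5,3)}.
So G has 4 subgroups of order 6.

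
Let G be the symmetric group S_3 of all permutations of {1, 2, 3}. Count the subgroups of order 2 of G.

3

|G| = 6 and 2 | 6, so subgroups of order 2 are possible by Lagrange.
The subgroups of order 2 are: {e, (1 2)}; {e, (1 3)}; {e, (2 3)}.
So G has 3 subgroups of order 2.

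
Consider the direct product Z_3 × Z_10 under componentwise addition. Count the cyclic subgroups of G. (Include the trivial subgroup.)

A cyclic subgroup of order d is generated by each of its φ(d) elements of order d, so the cyclic subgroups of order d number (#elements of order d)/φ(d).
Cyclic subgroups by order — order 1: 1; order 2: 1; order 3: 1; order 5: 1; order 6: 1; order 10: 1; order 15: 1; order 30: 1.
Total: 8.

8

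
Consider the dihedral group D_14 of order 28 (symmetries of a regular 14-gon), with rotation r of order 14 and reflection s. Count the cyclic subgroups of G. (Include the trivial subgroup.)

18

A cyclic subgroup of order d is generated by each of its φ(d) elements of order d, so the cyclic subgroups of order d number (#elements of order d)/φ(d).
Cyclic subgroups by order — order 1: 1; order 2: 15; order 7: 1; order 14: 1.
Total: 18.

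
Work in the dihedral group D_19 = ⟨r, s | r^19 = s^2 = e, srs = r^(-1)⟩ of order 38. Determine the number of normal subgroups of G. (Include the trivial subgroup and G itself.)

G has 22 subgroups. Checking conjugation-invariance by order — order 1: 1/1 normal; order 2: 0/19 normal; order 19: 1/1 normal; order 38: 1/1 normal.
Total normal subgroups: 3.

3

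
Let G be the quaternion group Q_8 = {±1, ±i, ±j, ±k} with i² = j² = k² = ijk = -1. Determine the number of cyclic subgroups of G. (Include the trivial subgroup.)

A cyclic subgroup of order d is generated by each of its φ(d) elements of order d, so the cyclic subgroups of order d number (#elements of order d)/φ(d).
Cyclic subgroups by order — order 1: 1; order 2: 1; order 4: 3.
Total: 5.

5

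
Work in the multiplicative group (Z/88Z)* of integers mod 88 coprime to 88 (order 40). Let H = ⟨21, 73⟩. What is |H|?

20

|⟨21⟩| = 2 and |⟨73⟩| = 10, so |H| is a multiple of lcm(2, 10) = 10 and divides |G| = 40.
Closing under the operation: H = {1, 5, 9, 13, 17, 21, 25, 29, 37, 41, 45, 49, 53, 57, 61, 65, 69, 73, 81, 85}, so |H| = 20.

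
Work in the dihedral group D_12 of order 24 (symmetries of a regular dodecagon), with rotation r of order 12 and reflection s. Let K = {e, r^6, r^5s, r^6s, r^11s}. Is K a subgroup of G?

|K| = 5 does not divide |G| = 24, so by Lagrange K is not a subgroup.

No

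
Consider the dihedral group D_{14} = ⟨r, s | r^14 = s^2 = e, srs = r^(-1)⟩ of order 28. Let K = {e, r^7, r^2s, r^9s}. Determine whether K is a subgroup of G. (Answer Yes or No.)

|K| = 4 divides |G| = 28, consistent with Lagrange.
K contains the identity, every element's inverse is in K, and K is closed under ·: it is a subgroup.

Yes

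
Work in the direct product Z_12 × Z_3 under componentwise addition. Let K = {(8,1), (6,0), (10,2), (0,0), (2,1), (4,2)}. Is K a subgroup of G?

|K| = 6 divides |G| = 36, consistent with Lagrange.
K contains the identity, every element's inverse is in K, and K is closed under +: it is a subgroup.
In fact K = ⟨(10,2)⟩.

Yes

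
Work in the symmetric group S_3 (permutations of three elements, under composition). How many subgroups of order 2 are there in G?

|G| = 6 and 2 | 6, so subgroups of order 2 are possible by Lagrange.
The subgroups of order 2 are: {e, (1 2)}; {e, (1 3)}; {e, (2 3)}.
So G has 3 subgroups of order 2.

3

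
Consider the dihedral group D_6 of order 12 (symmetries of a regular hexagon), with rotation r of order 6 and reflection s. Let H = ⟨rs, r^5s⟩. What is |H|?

|⟨rs⟩| = 2 and |⟨r^5s⟩| = 2, so |H| is a multiple of lcm(2, 2) = 2 and divides |G| = 12.
Closing under the operation: H = {e, r^2, r^4, rs, r^3s, r^5s}, so |H| = 6.

6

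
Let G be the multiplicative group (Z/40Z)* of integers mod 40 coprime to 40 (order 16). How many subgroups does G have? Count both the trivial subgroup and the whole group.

27

|G| = 16, so by Lagrange every subgroup order divides 16. Divisors: 1, 2, 4, 8, 16.
Subgroups by order — order 1: 1; order 2: 7; order 4: 11; order 8: 7; order 16: 1.
Total: 1 + 7 + 11 + 7 + 1 = 27.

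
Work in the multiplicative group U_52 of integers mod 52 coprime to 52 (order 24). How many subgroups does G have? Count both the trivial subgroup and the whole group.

|G| = 24, so by Lagrange every subgroup order divides 24. Divisors: 1, 2, 3, 4, 6, 8, 12, 24.
Subgroups by order — order 1: 1; order 2: 3; order 3: 1; order 4: 3; order 6: 3; order 8: 1; order 12: 3; order 24: 1.
Total: 1 + 3 + 1 + 3 + 3 + 1 + 3 + 1 = 16.

16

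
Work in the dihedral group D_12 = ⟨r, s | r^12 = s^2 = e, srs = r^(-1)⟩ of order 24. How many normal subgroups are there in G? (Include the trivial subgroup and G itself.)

G has 34 subgroups. Checking conjugation-invariance by order — order 1: 1/1 normal; order 2: 1/13 normal; order 3: 1/1 normal; order 4: 1/7 normal; order 6: 1/5 normal; order 8: 0/3 normal; order 12: 3/3 normal; order 24: 1/1 normal.
Total normal subgroups: 9.

9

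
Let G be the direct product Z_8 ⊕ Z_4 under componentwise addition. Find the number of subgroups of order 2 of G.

|G| = 32 and 2 | 32, so subgroups of order 2 are possible by Lagrange.
The subgroups of order 2 are: {(0,0), (0,2)}; {(0,0), (4,0)}; {(0,0), (4,2)}.
So G has 3 subgroups of order 2.

3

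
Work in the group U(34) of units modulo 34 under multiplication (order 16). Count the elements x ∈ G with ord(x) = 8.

4

The elements of order 8 are: 9, 15, 19, 25.
That's 4.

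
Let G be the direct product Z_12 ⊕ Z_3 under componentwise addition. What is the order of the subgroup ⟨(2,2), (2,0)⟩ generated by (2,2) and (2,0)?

18

|⟨(2,2)⟩| = 6 and |⟨(2,0)⟩| = 6, so |H| is a multiple of lcm(6, 6) = 6 and divides |G| = 36.
Closing under the operation: H = {(0,0), (0,1), (0,2), (2,0), (2,1), (2,2), (4,0), (4,1), (4,2), (6,0), (6,1), (6,2), (8,0), (8,1), (8,2), (10,0), (10,1), (10,2)}, so |H| = 18.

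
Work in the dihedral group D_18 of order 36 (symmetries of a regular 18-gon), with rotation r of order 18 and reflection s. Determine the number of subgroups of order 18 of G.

|G| = 36 and 18 | 36, so subgroups of order 18 are possible by Lagrange.
The subgroups of order 18 are: {e, r, r^2, r^3, r^4, r^5, r^6, r^7, r^8, r^9, r^10, r^11, r^12, r^13, r^14, r^15, r^16, r^17}; {e, r^2, r^4, r^6, r^8, r^10, r^12, r^14, r^16, s, r^2s, r^4s, r^6s, r^8s, r^10s, r^12s, r^14s, r^16s}; {e, r^2, r^4, r^6, r^8, r^10, r^12, r^14, r^16, rs, r^3s, r^5s, r^7s, r^9s, r^11s, r^13s, r^15s, r^17s}.
So G has 3 subgroups of order 18.

3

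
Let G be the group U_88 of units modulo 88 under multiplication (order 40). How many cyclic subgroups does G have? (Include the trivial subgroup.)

Group the elements of G by the cyclic subgroup they generate; each cyclic subgroup of order d accounts for φ(d) elements.
Cyclic subgroups by order — order 1: 1; order 2: 7; order 5: 1; order 10: 7.
Total: 16.

16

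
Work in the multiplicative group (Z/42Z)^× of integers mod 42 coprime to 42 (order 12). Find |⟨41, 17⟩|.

|⟨41⟩| = 2 and |⟨17⟩| = 6, so |H| is a multiple of lcm(2, 6) = 6 and divides |G| = 12.
Closing under the operation: H = {1, 5, 17, 25, 37, 41}, so |H| = 6.

6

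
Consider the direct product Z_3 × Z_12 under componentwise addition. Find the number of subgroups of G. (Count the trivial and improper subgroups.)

|G| = 36, so by Lagrange every subgroup order divides 36. Divisors: 1, 2, 3, 4, 6, 9, 12, 18, 36.
Subgroups by order — order 1: 1; order 2: 1; order 3: 4; order 4: 1; order 6: 4; order 9: 1; order 12: 4; order 18: 1; order 36: 1.
Total: 1 + 1 + 4 + 1 + 4 + 1 + 4 + 1 + 1 = 18.

18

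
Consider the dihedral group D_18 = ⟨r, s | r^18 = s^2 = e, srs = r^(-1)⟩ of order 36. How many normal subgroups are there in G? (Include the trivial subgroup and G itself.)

9

G has 45 subgroups. Checking conjugation-invariance by order — order 1: 1/1 normal; order 2: 1/19 normal; order 3: 1/1 normal; order 4: 0/9 normal; order 6: 1/7 normal; order 9: 1/1 normal; order 12: 0/3 normal; order 18: 3/3 normal; order 36: 1/1 normal.
Total normal subgroups: 9.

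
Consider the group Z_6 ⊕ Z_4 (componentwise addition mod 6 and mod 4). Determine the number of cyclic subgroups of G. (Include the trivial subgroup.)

A cyclic subgroup of order d is generated by each of its φ(d) elements of order d, so the cyclic subgroups of order d number (#elements of order d)/φ(d).
Cyclic subgroups by order — order 1: 1; order 2: 3; order 3: 1; order 4: 2; order 6: 3; order 12: 2.
Total: 12.

12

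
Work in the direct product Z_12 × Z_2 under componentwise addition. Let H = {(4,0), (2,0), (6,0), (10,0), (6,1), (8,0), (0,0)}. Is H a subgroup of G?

No

|H| = 7 does not divide |G| = 24, so by Lagrange H is not a subgroup.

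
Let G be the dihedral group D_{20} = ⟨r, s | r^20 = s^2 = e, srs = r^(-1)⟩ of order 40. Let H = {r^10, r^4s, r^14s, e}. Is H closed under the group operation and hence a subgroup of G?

|H| = 4 divides |G| = 40, consistent with Lagrange.
H contains the identity, every element's inverse is in H, and H is closed under ·: it is a subgroup.

Yes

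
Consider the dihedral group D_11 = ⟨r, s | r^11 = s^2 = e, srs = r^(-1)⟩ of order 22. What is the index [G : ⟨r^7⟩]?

|⟨r^7⟩| = 11 and |G| = 22.
By Lagrange, [G : H] = |G|/|H| = 22/11 = 2.

2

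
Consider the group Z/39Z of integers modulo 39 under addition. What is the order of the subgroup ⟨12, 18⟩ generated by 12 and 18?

|⟨12⟩| = 13 and |⟨18⟩| = 13, so |H| is a multiple of lcm(13, 13) = 13 and divides |G| = 39.
Closing under the operation: H = {0, 3, 6, 9, 12, 15, 18, 21, 24, 27, 30, 33, 36}, so |H| = 13.

13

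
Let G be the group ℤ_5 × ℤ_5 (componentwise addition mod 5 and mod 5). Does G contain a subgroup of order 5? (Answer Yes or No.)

5 | 25. A subgroup of order 5 is {(0,0), (0,1), (0,2), (0,3), (0,4)}.

Yes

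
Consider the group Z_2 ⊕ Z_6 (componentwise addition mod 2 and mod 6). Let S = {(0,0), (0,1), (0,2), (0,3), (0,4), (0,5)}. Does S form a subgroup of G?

Yes

|S| = 6 divides |G| = 12, consistent with Lagrange.
S contains the identity, every element's inverse is in S, and S is closed under +: it is a subgroup.
In fact S = ⟨(0,1)⟩.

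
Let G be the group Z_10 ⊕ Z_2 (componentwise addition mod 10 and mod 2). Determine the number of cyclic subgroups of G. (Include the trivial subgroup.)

Group the elements of G by the cyclic subgroup they generate; each cyclic subgroup of order d accounts for φ(d) elements.
Cyclic subgroups by order — order 1: 1; order 2: 3; order 5: 1; order 10: 3.
Total: 8.

8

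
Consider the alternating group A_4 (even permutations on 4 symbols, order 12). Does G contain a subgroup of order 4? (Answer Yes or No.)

4 | 12. A subgroup of order 4 is {e, (1 2)(3 4), (1 3)(2 4), (1 4)(2 3)}.

Yes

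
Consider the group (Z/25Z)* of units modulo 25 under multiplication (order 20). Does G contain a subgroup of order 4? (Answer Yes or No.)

4 | 20. A subgroup of order 4 is {1, 7, 18, 24}.

Yes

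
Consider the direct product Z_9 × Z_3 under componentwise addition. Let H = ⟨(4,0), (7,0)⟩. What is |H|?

9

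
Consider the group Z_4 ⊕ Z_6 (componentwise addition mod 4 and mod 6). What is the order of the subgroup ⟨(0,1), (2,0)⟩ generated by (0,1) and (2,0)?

12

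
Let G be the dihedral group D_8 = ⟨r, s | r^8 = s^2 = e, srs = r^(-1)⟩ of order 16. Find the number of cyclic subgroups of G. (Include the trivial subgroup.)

12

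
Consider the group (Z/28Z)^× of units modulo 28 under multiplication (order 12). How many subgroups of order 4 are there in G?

1

|G| = 12 and 4 | 12, so subgroups of order 4 are possible by Lagrange.
The subgroups of order 4 are: {1, 13, 15, 27}.
So G has 1 subgroup of order 4.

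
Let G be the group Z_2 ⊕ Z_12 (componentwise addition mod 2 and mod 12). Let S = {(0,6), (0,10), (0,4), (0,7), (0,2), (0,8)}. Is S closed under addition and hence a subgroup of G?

No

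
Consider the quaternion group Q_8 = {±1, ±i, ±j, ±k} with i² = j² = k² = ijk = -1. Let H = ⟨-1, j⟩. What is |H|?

|⟨-1⟩| = 2 and |⟨j⟩| = 4, so |H| is a multiple of lcm(2, 4) = 4 and divides |G| = 8.
Closing under the operation: H = {1, -1, j, -j}, so |H| = 4.

4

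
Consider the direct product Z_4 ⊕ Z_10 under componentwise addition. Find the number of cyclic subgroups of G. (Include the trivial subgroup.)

A cyclic subgroup of order d is generated by each of its φ(d) elements of order d, so the cyclic subgroups of order d number (#elements of order d)/φ(d).
Cyclic subgroups by order — order 1: 1; order 2: 3; order 4: 2; order 5: 1; order 10: 3; order 20: 2.
Total: 12.

12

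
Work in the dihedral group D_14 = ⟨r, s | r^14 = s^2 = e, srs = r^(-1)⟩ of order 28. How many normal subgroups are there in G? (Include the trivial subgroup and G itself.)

G has 28 subgroups. Checking conjugation-invariance by order — order 1: 1/1 normal; order 2: 1/15 normal; order 4: 0/7 normal; order 7: 1/1 normal; order 14: 3/3 normal; order 28: 1/1 normal.
Total normal subgroups: 7.

7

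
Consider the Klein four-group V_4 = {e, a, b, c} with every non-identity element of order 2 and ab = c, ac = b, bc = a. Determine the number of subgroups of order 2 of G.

3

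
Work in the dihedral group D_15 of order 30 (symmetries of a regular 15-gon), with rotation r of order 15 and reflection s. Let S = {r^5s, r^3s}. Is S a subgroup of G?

No

The identity e ∉ S, so S is not a subgroup.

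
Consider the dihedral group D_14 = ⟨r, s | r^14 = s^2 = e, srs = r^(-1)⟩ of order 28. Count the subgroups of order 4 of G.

7

|G| = 28 and 4 | 28, so subgroups of order 4 are possible by Lagrange.
The subgroups of order 4 are: {e, r^7, r^3s, r^10s}; {e, r^7, r^4s, r^11s}; {e, r^7, r^5s, r^12s}; {e, r^7, r^6s, r^13s}; … (7 in all).
So G has 7 subgroups of order 4.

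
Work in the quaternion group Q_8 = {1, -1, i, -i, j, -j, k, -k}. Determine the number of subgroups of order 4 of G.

3

|G| = 8 and 4 | 8, so subgroups of order 4 are possible by Lagrange.
The subgroups of order 4 are: {1, -1, i, -i}; {1, -1, j, -j}; {1, -1, k, -k}.
So G has 3 subgroups of order 4.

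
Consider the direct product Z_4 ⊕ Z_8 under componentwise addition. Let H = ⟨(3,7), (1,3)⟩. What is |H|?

16

|⟨(3,7)⟩| = 8 and |⟨(1,3)⟩| = 8, so |H| is a multiple of lcm(8, 8) = 8 and divides |G| = 32.
Closing under the operation: H = {(0,0), (0,2), (0,4), (0,6), (1,1), (1,3), (1,5), (1,7), (2,0), (2,2), (2,4), (2,6), (3,1), (3,3), (3,5), (3,7)}, so |H| = 16.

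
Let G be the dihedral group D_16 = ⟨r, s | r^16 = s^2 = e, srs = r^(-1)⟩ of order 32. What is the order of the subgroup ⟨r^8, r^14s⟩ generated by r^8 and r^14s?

|⟨r^8⟩| = 2 and |⟨r^14s⟩| = 2, so |H| is a multiple of lcm(2, 2) = 2 and divides |G| = 32.
Closing under the operation: H = {e, r^8, r^6s, r^14s}, so |H| = 4.

4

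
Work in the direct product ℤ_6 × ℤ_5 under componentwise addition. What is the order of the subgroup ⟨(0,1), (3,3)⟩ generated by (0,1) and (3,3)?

10

|⟨(0,1)⟩| = 5 and |⟨(3,3)⟩| = 10, so |H| is a multiple of lcm(5, 10) = 10 and divides |G| = 30.
Closing under the operation: H = {(0,0), (0,1), (0,2), (0,3), (0,4), (3,0), (3,1), (3,2), (3,3), (3,4)}, so |H| = 10.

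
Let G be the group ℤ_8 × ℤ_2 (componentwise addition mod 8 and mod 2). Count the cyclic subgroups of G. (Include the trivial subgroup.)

8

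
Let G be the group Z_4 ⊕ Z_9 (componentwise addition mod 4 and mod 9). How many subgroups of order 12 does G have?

|G| = 36 and 12 | 36, so subgroups of order 12 are possible by Lagrange.
The subgroups of order 12 are: {(0,0), (0,3), (0,6), (1,0), (1,3), (1,6), (2,0), (2,3), (2,6), (3,0), (3,3), (3,6)}.
So G has 1 subgroup of order 12.

1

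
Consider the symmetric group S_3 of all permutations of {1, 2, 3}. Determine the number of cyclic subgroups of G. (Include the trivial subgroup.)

5

A cyclic subgroup of order d is generated by each of its φ(d) elements of order d, so the cyclic subgroups of order d number (#elements of order d)/φ(d).
Cyclic subgroups by order — order 1: 1; order 2: 3; order 3: 1.
Total: 5.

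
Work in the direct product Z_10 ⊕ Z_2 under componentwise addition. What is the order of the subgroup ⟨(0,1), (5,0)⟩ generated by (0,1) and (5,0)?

|⟨(0,1)⟩| = 2 and |⟨(5,0)⟩| = 2, so |H| is a multiple of lcm(2, 2) = 2 and divides |G| = 20.
Closing under the operation: H = {(0,0), (0,1), (5,0), (5,1)}, so |H| = 4.

4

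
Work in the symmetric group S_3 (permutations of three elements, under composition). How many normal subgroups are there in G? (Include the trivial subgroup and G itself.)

3

G has 6 subgroups. Checking conjugation-invariance by order — order 1: 1/1 normal; order 2: 0/3 normal; order 3: 1/1 normal; order 6: 1/1 normal.
Total normal subgroups: 3.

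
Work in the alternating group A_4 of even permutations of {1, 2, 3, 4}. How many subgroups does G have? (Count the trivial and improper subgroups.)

10

|G| = 12, so by Lagrange every subgroup order divides 12. Divisors: 1, 2, 3, 4, 6, 12.
Subgroups by order — order 1: 1; order 2: 3; order 3: 4; order 4: 1; order 6: 0; order 12: 1.
Total: 1 + 3 + 4 + 1 + 0 + 1 = 10.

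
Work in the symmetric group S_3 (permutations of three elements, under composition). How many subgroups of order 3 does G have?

1

|G| = 6 and 3 | 6, so subgroups of order 3 are possible by Lagrange.
The subgroups of order 3 are: {e, (1 2 3), (1 3 2)}.
So G has 1 subgroup of order 3.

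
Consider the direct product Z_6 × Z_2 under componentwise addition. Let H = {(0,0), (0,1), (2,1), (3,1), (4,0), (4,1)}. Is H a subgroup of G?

(4,0) ∈ H but its inverse (2,0) ∉ H, so H is not a subgroup.

No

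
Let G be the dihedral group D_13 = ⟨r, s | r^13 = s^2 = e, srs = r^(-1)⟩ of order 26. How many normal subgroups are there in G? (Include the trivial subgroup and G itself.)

3

G has 16 subgroups. Checking conjugation-invariance by order — order 1: 1/1 normal; order 2: 0/13 normal; order 13: 1/1 normal; order 26: 1/1 normal.
Total normal subgroups: 3.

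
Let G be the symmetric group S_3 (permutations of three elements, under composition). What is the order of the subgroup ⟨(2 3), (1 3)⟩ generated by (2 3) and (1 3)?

|⟨(2 3)⟩| = 2 and |⟨(1 3)⟩| = 2, so |H| is a multiple of lcm(2, 2) = 2 and divides |G| = 6.
Closing {(2 3), (1 3)} under the group operation gives all of G, so |H| = 6.

6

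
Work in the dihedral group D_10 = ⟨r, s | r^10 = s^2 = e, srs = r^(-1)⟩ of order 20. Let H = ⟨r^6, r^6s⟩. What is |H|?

|⟨r^6⟩| = 5 and |⟨r^6s⟩| = 2, so |H| is a multiple of lcm(5, 2) = 10 and divides |G| = 20.
Closing under the operation: H = {e, r^2, r^4, r^6, r^8, s, r^2s, r^4s, r^6s, r^8s}, so |H| = 10.

10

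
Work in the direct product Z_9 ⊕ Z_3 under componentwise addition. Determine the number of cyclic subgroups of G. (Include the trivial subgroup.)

8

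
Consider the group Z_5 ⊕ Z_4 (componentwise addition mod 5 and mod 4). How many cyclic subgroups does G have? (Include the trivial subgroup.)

A cyclic subgroup of order d is generated by each of its φ(d) elements of order d, so the cyclic subgroups of order d number (#elements of order d)/φ(d).
Cyclic subgroups by order — order 1: 1; order 2: 1; order 4: 1; order 5: 1; order 10: 1; order 20: 1.
Total: 6.

6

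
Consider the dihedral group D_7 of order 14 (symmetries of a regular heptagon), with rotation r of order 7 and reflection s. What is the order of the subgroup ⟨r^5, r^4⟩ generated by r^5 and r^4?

7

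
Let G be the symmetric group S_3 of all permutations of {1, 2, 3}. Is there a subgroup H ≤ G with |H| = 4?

No

4 does not divide |G| = 6, so by Lagrange no subgroup of order 4 exists.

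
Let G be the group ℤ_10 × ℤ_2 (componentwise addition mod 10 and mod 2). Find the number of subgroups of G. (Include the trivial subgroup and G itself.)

10

|G| = 20, so by Lagrange every subgroup order divides 20. Divisors: 1, 2, 4, 5, 10, 20.
Subgroups by order — order 1: 1; order 2: 3; order 4: 1; order 5: 1; order 10: 3; order 20: 1.
Total: 1 + 3 + 1 + 1 + 3 + 1 = 10.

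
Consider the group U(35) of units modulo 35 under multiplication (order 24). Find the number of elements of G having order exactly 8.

No element of G has order 8 (even though 8 | 24).

0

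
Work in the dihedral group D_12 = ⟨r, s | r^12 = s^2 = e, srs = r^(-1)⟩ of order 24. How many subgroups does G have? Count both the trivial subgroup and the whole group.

34

|G| = 24, so by Lagrange every subgroup order divides 24. Divisors: 1, 2, 3, 4, 6, 8, 12, 24.
Subgroups by order — order 1: 1; order 2: 13; order 3: 1; order 4: 7; order 6: 5; order 8: 3; order 12: 3; order 24: 1.
Total: 1 + 13 + 1 + 7 + 5 + 3 + 3 + 1 = 34.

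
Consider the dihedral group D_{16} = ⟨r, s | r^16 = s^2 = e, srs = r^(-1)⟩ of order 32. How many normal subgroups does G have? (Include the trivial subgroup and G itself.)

8

G has 36 subgroups. Checking conjugation-invariance by order — order 1: 1/1 normal; order 2: 1/17 normal; order 4: 1/9 normal; order 8: 1/5 normal; order 16: 3/3 normal; order 32: 1/1 normal.
Total normal subgroups: 8.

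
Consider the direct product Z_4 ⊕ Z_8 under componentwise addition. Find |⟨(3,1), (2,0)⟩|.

|⟨(3,1)⟩| = 8 and |⟨(2,0)⟩| = 2, so |H| is a multiple of lcm(8, 2) = 8 and divides |G| = 32.
Closing under the operation: H = {(0,0), (0,2), (0,4), (0,6), (1,1), (1,3), (1,5), (1,7), (2,0), (2,2), (2,4), (2,6), (3,1), (3,3), (3,5), (3,7)}, so |H| = 16.

16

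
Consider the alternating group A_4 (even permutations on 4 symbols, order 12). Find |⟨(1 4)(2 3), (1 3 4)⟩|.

12

|⟨(1 4)(2 3)⟩| = 2 and |⟨(1 3 4)⟩| = 3, so |H| is a multiple of lcm(2, 3) = 6 and divides |G| = 12.
Closing {(1 4)(2 3), (1 3 4)} under the group operation gives all of G, so |H| = 12.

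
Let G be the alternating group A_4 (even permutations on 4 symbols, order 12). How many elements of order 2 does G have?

3

The elements of order 2 are: (1 2)(3 4), (1 3)(2 4), (1 4)(2 3).
That's 3.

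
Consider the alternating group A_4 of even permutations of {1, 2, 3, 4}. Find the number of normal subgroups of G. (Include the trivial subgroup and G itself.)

G has 10 subgroups. Checking conjugation-invariance by order — order 1: 1/1 normal; order 2: 0/3 normal; order 3: 0/4 normal; order 4: 1/1 normal; order 12: 1/1 normal.
Total normal subgroups: 3.

3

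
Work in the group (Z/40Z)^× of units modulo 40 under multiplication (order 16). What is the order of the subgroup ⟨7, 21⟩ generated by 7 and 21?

|⟨7⟩| = 4 and |⟨21⟩| = 2, so |H| is a multiple of lcm(4, 2) = 4 and divides |G| = 16.
Closing under the operation: H = {1, 3, 7, 9, 21, 23, 27, 29}, so |H| = 8.

8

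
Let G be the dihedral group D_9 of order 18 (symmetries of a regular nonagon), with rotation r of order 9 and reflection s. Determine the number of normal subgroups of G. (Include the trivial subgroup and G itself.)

G has 16 subgroups. Checking conjugation-invariance by order — order 1: 1/1 normal; order 2: 0/9 normal; order 3: 1/1 normal; order 6: 0/3 normal; order 9: 1/1 normal; order 18: 1/1 normal.
Total normal subgroups: 4.

4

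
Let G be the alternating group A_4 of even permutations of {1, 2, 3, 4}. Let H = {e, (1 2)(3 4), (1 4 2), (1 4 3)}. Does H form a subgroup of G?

No

(1 4 3) ∈ H but its inverse (1 3 4) ∉ H, so H is not a subgroup.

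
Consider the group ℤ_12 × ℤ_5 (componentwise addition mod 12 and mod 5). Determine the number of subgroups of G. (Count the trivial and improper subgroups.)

12

|G| = 60, so by Lagrange every subgroup order divides 60. Divisors: 1, 2, 3, 4, 5, 6, 10, 12, 15, 20, 30, 60.
Subgroups by order — order 1: 1; order 2: 1; order 3: 1; order 4: 1; order 5: 1; order 6: 1; order 10: 1; order 12: 1; order 15: 1; order 20: 1; order 30: 1; order 60: 1.
Total: 1 + 1 + 1 + 1 + 1 + 1 + 1 + 1 + 1 + 1 + 1 + 1 = 12.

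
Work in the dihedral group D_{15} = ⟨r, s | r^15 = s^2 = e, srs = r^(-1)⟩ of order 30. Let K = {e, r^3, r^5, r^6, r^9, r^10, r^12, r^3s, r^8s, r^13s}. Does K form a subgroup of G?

Closure fails: r^9 · r^13s = r^7s ∉ K. So K is not a subgroup.

No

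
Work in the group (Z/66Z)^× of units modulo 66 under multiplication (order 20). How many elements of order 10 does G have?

12

Enumerating element orders in G gives 12 elements of order 10.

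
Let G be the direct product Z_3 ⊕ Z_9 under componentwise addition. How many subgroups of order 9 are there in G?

4

|G| = 27 and 9 | 27, so subgroups of order 9 are possible by Lagrange.
The subgroups of order 9 are: {(0,0), (0,1), (0,2), (0,3), (0,4), (0,5), (0,6), (0,7), (0,8)}; {(0,0), (0,3), (0,6), (1,0), (1,3), (1,6), (2,0), (2,3), (2,6)}; {(0,0), (0,3), (0,6), (1,1), (1,4), (1,7), (2,2), (2,5), (2,8)}; {(0,0), (0,3), (0,6), (1,2), (1,5), (1,8), (2,1), (2,4), (2,7)}.
So G has 4 subgroups of order 9.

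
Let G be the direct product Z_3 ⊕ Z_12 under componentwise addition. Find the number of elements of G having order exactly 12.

16

An element (a,b) has order lcm(ord(a), ord(b)); count pairs with lcm equal to 12.
Enumerating gives 16 such elements.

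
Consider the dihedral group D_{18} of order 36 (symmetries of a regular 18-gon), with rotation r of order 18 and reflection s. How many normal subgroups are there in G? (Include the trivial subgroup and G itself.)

G has 45 subgroups. Checking conjugation-invariance by order — order 1: 1/1 normal; order 2: 1/19 normal; order 3: 1/1 normal; order 4: 0/9 normal; order 6: 1/7 normal; order 9: 1/1 normal; order 12: 0/3 normal; order 18: 3/3 normal; order 36: 1/1 normal.
Total normal subgroups: 9.

9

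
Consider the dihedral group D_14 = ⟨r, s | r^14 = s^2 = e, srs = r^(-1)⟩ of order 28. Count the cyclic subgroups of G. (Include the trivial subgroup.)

18

Each element a generates a cyclic subgroup ⟨a⟩; distinct elements may generate the same one (a cyclic group of order d has φ(d) generators).
Cyclic subgroups by order — order 1: 1; order 2: 15; order 7: 1; order 14: 1.
Total: 18.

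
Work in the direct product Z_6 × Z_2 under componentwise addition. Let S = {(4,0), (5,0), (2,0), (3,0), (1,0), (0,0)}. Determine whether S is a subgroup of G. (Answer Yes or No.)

Yes

|S| = 6 divides |G| = 12, consistent with Lagrange.
S contains the identity, every element's inverse is in S, and S is closed under +: it is a subgroup.
In fact S = ⟨(5,0)⟩.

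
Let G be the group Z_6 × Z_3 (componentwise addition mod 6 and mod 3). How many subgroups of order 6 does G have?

4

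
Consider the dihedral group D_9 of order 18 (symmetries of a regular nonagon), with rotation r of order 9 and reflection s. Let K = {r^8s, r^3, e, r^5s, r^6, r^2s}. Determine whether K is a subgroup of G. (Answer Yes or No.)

Yes

|K| = 6 divides |G| = 18, consistent with Lagrange.
K contains the identity, every element's inverse is in K, and K is closed under ·: it is a subgroup.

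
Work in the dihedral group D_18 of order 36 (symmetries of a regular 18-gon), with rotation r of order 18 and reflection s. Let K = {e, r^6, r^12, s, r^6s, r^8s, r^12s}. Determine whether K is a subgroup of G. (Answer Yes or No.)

|K| = 7 does not divide |G| = 36, so by Lagrange K is not a subgroup.

No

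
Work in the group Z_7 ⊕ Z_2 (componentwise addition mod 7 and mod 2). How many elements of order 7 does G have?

An element (a,b) has order lcm(ord(a), ord(b)); count pairs with lcm equal to 7.
Enumerating gives 6 such elements.

6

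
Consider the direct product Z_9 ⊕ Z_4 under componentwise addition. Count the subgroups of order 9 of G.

1

|G| = 36 and 9 | 36, so subgroups of order 9 are possible by Lagrange.
The subgroups of order 9 are: {(0,0), (1,0), (2,0), (3,0), (4,0), (5,0), (6,0), (7,0), (8,0)}.
So G has 1 subgroup of order 9.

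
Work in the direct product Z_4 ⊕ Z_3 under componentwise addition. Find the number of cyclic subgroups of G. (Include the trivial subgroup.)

Each element a generates a cyclic subgroup ⟨a⟩; distinct elements may generate the same one (a cyclic group of order d has φ(d) generators).
Cyclic subgroups by order — order 1: 1; order 2: 1; order 3: 1; order 4: 1; order 6: 1; order 12: 1.
Total: 6.

6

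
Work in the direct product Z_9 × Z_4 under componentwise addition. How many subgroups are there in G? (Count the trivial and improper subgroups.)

9

|G| = 36, so by Lagrange every subgroup order divides 36. Divisors: 1, 2, 3, 4, 6, 9, 12, 18, 36.
Subgroups by order — order 1: 1; order 2: 1; order 3: 1; order 4: 1; order 6: 1; order 9: 1; order 12: 1; order 18: 1; order 36: 1.
Total: 1 + 1 + 1 + 1 + 1 + 1 + 1 + 1 + 1 = 9.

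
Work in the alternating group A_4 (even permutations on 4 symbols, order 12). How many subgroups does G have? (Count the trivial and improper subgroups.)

|G| = 12, so by Lagrange every subgroup order divides 12. Divisors: 1, 2, 3, 4, 6, 12.
Subgroups by order — order 1: 1; order 2: 3; order 3: 4; order 4: 1; order 6: 0; order 12: 1.
Total: 1 + 3 + 4 + 1 + 0 + 1 = 10.

10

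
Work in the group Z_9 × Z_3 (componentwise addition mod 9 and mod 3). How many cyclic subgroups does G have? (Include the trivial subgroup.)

A cyclic subgroup of order d is generated by each of its φ(d) elements of order d, so the cyclic subgroups of order d number (#elements of order d)/φ(d).
Cyclic subgroups by order — order 1: 1; order 3: 4; order 9: 3.
Total: 8.

8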